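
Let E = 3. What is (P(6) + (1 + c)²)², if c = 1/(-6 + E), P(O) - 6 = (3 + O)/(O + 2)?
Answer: 297025/5184 ≈ 57.297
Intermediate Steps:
P(O) = 6 + (3 + O)/(2 + O) (P(O) = 6 + (3 + O)/(O + 2) = 6 + (3 + O)/(2 + O))
c = -⅓ (c = 1/(-6 + 3) = 1/(-3) = -⅓ ≈ -0.33333)
(P(6) + (1 + c)²)² = ((15 + 7*6)/(2 + 6) + (1 - ⅓)²)² = ((15 + 42)/8 + (⅔)²)² = ((⅛)*57 + 4/9)² = (57/8 + 4/9)² = (545/72)² = 297025/5184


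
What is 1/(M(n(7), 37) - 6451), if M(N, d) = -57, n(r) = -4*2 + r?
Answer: -1/6508 ≈ -0.00015366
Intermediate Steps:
n(r) = -8 + r
1/(M(n(7), 37) - 6451) = 1/(-57 - 6451) = 1/(-6508) = -1/6508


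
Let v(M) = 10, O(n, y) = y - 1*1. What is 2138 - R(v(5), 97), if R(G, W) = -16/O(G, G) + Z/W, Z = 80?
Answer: 1867306/873 ≈ 2139.0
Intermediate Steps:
O(n, y) = -1 + y (O(n, y) = y - 1 = -1 + y)
R(G, W) = -16/(-1 + G) + 80/W
2138 - R(v(5), 97) = 2138 - (-16/(-1 + 10) + 80/97) = 2138 - (-16/9 + 80*(1/97)) = 2138 - (-16*⅑ + 80/97) = 2138 - (-16/9 + 80/97) = 2138 - 1*(-832/873) = 2138 + 832/873 = 1867306/873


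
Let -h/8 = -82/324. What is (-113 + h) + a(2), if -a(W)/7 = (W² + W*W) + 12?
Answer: -20329/81 ≈ -250.98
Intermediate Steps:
h = 164/81 (h = -(-656)/324 = -8*(-41/162) = 164/81 ≈ 2.0247)
a(W) = -84 - 14*W² (a(W) = -7*((W² + W*W) + 12) = -7*((W² + W²) + 12) = -7*(2*W² + 12) = -7*(12 + 2*W²) = -84 - 14*W²)
(-113 + h) + a(2) = (-113 + 164/81) + (-84 - 14*2²) = -8989/81 + (-84 - 14*4) = -8989/81 + (-84 - 56) = -8989/81 - 140 = -20329/81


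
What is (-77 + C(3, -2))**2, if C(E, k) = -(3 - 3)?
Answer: 5929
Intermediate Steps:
C(E, k) = 0 (C(E, k) = -1*0 = 0)
(-77 + C(3, -2))**2 = (-77 + 0)**2 = (-77)**2 = 5929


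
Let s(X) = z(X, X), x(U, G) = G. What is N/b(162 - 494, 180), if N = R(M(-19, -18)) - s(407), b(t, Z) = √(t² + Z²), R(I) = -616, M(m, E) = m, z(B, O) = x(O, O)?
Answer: -1023*√8914/35656 ≈ -2.7088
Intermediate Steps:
z(B, O) = O
s(X) = X
b(t, Z) = √(Z² + t²)
N = -1023 (N = -616 - 1*407 = -616 - 407 = -1023)
N/b(162 - 494, 180) = -1023/√(180² + (162 - 494)²) = -1023/√(32400 + (-332)²) = -1023/√(32400 + 110224) = -1023*√8914/35656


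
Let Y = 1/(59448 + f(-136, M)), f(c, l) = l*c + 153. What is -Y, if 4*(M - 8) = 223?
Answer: -1/50931 ≈ -1.9634e-5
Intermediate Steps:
M = 255/4 (M = 8 + (¼)*223 = 8 + 223/4 = 255/4 ≈ 63.750)
f(c, l) = 153 + c*l (f(c, l) = c*l + 153 = 153 + c*l)
Y = 1/50931 (Y = 1/(59448 + (153 - 136*255/4)) = 1/(59448 + (153 - 8670)) = 1/(59448 - 8517) = 1/50931 ≈ 1.9634e-5)
-Y = -1*1/50931 = -1/50931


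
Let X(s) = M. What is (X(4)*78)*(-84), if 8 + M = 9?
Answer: -6552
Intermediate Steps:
M = 1 (M = -8 + 9 = 1)
X(s) = 1
(X(4)*78)*(-84) = (1*78)*(-84) = 78*(-84) = -6552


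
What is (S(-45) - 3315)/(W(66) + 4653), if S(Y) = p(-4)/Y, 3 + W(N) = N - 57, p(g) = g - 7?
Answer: -149164/209655 ≈ -0.71147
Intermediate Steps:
p(g) = -7 + g
W(N) = -60 + N (W(N) = -3 + (N - 57) = -3 + (-57 + N) = -60 + N)
S(Y) = -11/Y (S(Y) = (-7 - 4)/Y = -11/Y)
(S(-45) - 3315)/(W(66) + 4653) = (-11/(-45) - 3315)/((-60 + 66) + 4653) = (-11*(-1/45) - 3315)/(6 + 4653) = (11/45 - 3315)/4659 = -149164/45*1/4659 = -149164/209655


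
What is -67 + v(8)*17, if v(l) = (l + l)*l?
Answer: 2109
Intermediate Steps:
v(l) = 2*l² (v(l) = (2*l)*l = 2*l²)
-67 + v(8)*17 = -67 + (2*8²)*17 = -67 + (2*64)*17 = -67 + 128*17 = -67 + 2176 = 2109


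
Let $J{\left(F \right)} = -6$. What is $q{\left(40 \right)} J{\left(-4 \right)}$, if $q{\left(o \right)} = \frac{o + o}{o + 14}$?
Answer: $- \frac{80}{9} \approx -8.8889$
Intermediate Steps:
$q{\left(o \right)} = \frac{2 o}{14 + o}$
$q{\left(40 \right)} J{\left(-4 \right)} = 2 \cdot 40 \frac{1}{14 + 40} \left(-6\right) = 2 \cdot 40 \cdot \frac{1}{54} \left(-6\right) = \frac{40}{27} \left(-6\right) = - \frac{80}{9}$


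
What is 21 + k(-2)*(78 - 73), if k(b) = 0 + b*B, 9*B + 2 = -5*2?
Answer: 103/3 ≈ 34.333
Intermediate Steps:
B = -4/3 (B = -2/9 + (-5*2)/9 = -2/9 + (⅑)*(-10) = -2/9 - 10/9 = -4/3 ≈ -1.3333)
k(b) = -4*b/3 (k(b) = 0 + b*(-4/3) = 0 - 4*b/3 = -4*b/3)
21 + k(-2)*(78 - 73) = 21 + (-4/3*(-2))*(78 - 73) = 21 + (8/3)*5 = 21 + 40/3 = 103/3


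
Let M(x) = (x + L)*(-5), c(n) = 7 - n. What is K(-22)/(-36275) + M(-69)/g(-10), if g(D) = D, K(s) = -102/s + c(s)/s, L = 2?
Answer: -13367374/399025 ≈ -33.500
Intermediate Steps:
K(s) = -102/s + (7 - s)/s
M(x) = -10 - 5*x (M(x) = (x + 2)*(-5) = (2 + x)*(-5) = -10 - 5*x)
K(-22)/(-36275) + M(-69)/g(-10) = ((-95 - 1*(-22))/(-22))/(-36275) + (-10 - 5*(-69))/(-10) = -(-95 + 22)/22*(-1/36275) + (-10 + 345)*(-⅒) = -1/22*(-73)*(-1/36275) + 335*(-⅒) = (73/22)*(-1/36275) - 67/2 = -73/798050 - 67/2 = -13367374/399025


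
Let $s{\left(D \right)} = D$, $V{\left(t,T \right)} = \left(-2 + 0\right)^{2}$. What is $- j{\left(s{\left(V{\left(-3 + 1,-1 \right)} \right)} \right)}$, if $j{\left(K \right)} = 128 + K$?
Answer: $-132$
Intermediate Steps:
$V{\left(t,T \right)} = 4$ ($V{\left(t,T \right)} = \left(-2\right)^{2} = 4$)
$- j{\left(s{\left(V{\left(-3 + 1,-1 \right)} \right)} \right)} = - (128 + 4) = \left(-1\right) 132 = -132$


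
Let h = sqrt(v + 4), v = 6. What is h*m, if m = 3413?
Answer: 3413*sqrt(10) ≈ 10793.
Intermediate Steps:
h = sqrt(10) (h = sqrt(6 + 4) = sqrt(10) ≈ 3.1623)
h*m = sqrt(10)*3413 = 3413*sqrt(10)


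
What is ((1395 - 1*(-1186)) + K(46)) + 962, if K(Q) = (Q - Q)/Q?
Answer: 3543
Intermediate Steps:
K(Q) = 0 (K(Q) = 0/Q = 0)
((1395 - 1*(-1186)) + K(46)) + 962 = ((1395 - 1*(-1186)) + 0) + 962 = ((1395 + 1186) + 0) + 962 = (2581 + 0) + 962 = 2581 + 962 = 3543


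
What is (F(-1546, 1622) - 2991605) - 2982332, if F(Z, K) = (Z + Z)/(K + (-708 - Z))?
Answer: -3673972028/615 ≈ -5.9739e+6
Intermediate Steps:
F(Z, K) = 2*Z/(-708 + K - Z) (F(Z, K) = (2*Z)/(-708 + K - Z) = 2*Z/(-708 + K - Z))
(F(-1546, 1622) - 2991605) - 2982332 = (2*(-1546)/(-708 + 1622 - 1*(-1546)) - 2991605) - 2982332 = (2*(-1546)/(-708 + 1622 + 1546) - 2991605) - 2982332 = (2*(-1546)/2460 - 2991605) - 2982332 = (2*(-1546)*(1/2460) - 2991605) - 2982332 = (-773/615 - 2991605) - 2982332 = -1839837848/615 - 2982332 = -3673972028/615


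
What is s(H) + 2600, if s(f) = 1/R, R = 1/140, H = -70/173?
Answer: 2740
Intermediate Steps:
H = -70/173 (H = -70*1/173 = -70/173 ≈ -0.40462)
R = 1/140 ≈ 0.0071429
s(f) = 140 (s(f) = 1/(1/140) = 140)
s(H) + 2600 = 140 + 2600 = 2740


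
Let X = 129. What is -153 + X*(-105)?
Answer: -13698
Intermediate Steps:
-153 + X*(-105) = -153 + 129*(-105) = -153 - 13545 = -13698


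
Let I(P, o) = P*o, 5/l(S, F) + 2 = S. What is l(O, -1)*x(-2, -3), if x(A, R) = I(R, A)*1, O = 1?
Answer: -30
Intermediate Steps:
l(S, F) = 5/(-2 + S)
x(A, R) = A*R (x(A, R) = (R*A)*1 = (A*R)*1 = A*R)
l(O, -1)*x(-2, -3) = (5/(-2 + 1))*(-2*(-3)) = (5/(-1))*6 = (5*(-1))*6 = -5*6 = -30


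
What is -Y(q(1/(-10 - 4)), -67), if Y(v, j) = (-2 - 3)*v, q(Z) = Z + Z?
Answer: -5/7 ≈ -0.71429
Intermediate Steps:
q(Z) = 2*Z
Y(v, j) = -5*v
-Y(q(1/(-10 - 4)), -67) = -(-5)*2/(-10 - 4) = -(-5)*2/(-14) = -(-5)*2*(-1/14) = -(-5)*(-1)/7 = -1*5/7 = -5/7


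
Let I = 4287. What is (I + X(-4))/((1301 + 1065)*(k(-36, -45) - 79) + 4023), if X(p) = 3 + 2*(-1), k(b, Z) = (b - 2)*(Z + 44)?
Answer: -4288/92983 ≈ -0.046116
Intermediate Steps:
k(b, Z) = (-2 + b)*(44 + Z)
X(p) = 1 (X(p) = 3 - 2 = 1)
(I + X(-4))/((1301 + 1065)*(k(-36, -45) - 79) + 4023) = (4287 + 1)/((1301 + 1065)*((-88 - 2*(-45) + 44*(-36) - 45*(-36)) - 79) + 4023) = 4288/(2366*((-88 + 90 - 1584 + 1620) - 79) + 4023) = 4288/(2366*(38 - 79) + 4023) = 4288/(2366*(-41) + 4023) = 4288/(-97006 + 4023) = 4288/(-92983) = 4288*(-1/92983) = -4288/92983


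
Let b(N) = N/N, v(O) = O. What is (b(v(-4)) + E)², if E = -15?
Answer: 196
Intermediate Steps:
b(N) = 1
(b(v(-4)) + E)² = (1 - 15)² = (-14)² = 196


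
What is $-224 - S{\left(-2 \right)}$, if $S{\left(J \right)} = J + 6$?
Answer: $-228$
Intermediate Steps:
$S{\left(J \right)} = 6 + J$
$-224 - S{\left(-2 \right)} = -224 - \left(6 - 2\right) = -224 - 4 = -228$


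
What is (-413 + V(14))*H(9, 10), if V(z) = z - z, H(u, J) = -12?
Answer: 4956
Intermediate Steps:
V(z) = 0
(-413 + V(14))*H(9, 10) = (-413 + 0)*(-12) = -413*(-12) = 4956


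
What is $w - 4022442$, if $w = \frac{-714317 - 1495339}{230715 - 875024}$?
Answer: $- \frac{2591693372922}{644309} \approx -4.0224 \cdot 10^{6}$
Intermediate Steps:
$w = \frac{2209656}{644309}$ ($w = - \frac{2209656}{-644309} = \left(-2209656\right) \left(- \frac{1}{644309}\right) = \frac{2209656}{644309} \approx 3.4295$)
$w - 4022442 = \frac{2209656}{644309} - 4022442 = - \frac{2591693372922}{644309}$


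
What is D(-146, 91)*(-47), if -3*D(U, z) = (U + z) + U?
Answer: -3149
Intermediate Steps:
D(U, z) = -2*U/3 - z/3 (D(U, z) = -((U + z) + U)/3 = -(z + 2*U)/3 = -2*U/3 - z/3)
D(-146, 91)*(-47) = (-⅔*(-146) - ⅓*91)*(-47) = (292/3 - 91/3)*(-47) = 67*(-47) = -3149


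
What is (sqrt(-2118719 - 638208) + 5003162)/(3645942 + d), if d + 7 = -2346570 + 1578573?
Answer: 2501581/1438969 + I*sqrt(2756927)/2877938 ≈ 1.7385 + 0.00057694*I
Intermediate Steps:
d = -768004 (d = -7 + (-2346570 + 1578573) = -7 - 767997 = -768004)
(sqrt(-2118719 - 638208) + 5003162)/(3645942 + d) = (sqrt(-2118719 - 638208) + 5003162)/(3645942 - 768004) = (sqrt(-2756927) + 5003162)/2877938 = (I*sqrt(2756927) + 5003162)*(1/2877938) = (5003162 + I*sqrt(2756927))*(1/2877938) = 2501581/1438969 + I*sqrt(2756927)/2877938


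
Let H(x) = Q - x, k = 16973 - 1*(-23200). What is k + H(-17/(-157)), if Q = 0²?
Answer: 6307144/157 ≈ 40173.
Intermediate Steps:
k = 40173 (k = 16973 + 23200 = 40173)
Q = 0
H(x) = -x (H(x) = 0 - x = -x)
k + H(-17/(-157)) = 40173 - (-17)/(-157) = 40173 - (-17)*(-1)/157 = 40173 - 1*17/157 = 40173 - 17/157 = 6307144/157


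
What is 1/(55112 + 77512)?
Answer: 1/132624 ≈ 7.5401e-6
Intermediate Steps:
1/(55112 + 77512) = 1/132624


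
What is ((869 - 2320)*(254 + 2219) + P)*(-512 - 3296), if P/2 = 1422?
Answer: 13653504032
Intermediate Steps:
P = 2844 (P = 2*1422 = 2844)
((869 - 2320)*(254 + 2219) + P)*(-512 - 3296) = ((869 - 2320)*(254 + 2219) + 2844)*(-512 - 3296) = (-1451*2473 + 2844)*(-3808) = (-3588323 + 2844)*(-3808) = -3585479*(-3808) = 13653504032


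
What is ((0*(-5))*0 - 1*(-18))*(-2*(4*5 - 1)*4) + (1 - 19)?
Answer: -2754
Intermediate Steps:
((0*(-5))*0 - 1*(-18))*(-2*(4*5 - 1)*4) + (1 - 19) = (0*0 + 18)*(-2*(20 - 1)*4) - 18 = (0 + 18)*(-2*19*4) - 18 = 18*(-38*4) - 18 = 18*(-152) - 18 = -2736 - 18 = -2754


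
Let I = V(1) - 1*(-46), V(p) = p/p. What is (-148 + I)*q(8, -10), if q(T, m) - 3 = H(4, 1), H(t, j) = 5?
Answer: -808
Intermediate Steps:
V(p) = 1
q(T, m) = 8 (q(T, m) = 3 + 5 = 8)
I = 47 (I = 1 - 1*(-46) = 1 + 46 = 47)
(-148 + I)*q(8, -10) = (-148 + 47)*8 = -101*8 = -808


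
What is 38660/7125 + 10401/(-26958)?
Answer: 64539277/12805050 ≈ 5.0401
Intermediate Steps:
38660/7125 + 10401/(-26958) = 38660*(1/7125) + 10401*(-1/26958) = 7732/1425 - 3467/8986 = 64539277/12805050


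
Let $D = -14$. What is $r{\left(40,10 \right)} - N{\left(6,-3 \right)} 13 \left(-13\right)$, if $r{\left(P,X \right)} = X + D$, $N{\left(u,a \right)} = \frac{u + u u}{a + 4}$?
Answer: $7094$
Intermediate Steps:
$N{\left(u,a \right)} = \frac{u + u^{2}}{4 + a}$
$r{\left(P,X \right)} = -14 + X$ ($r{\left(P,X \right)} = X - 14 = -14 + X$)
$r{\left(40,10 \right)} - N{\left(6,-3 \right)} 13 \left(-13\right) = \left(-14 + 10\right) - \frac{6 \left(1 + 6\right)}{4 - 3} \cdot 13 \left(-13\right) = -4 - 6 \cdot 1^{-1} \cdot 7 \cdot 13 \left(-13\right) = -4 - 6 \cdot 1 \cdot 7 \cdot 13 \left(-13\right) = -4 - 42 \cdot 13 \left(-13\right) = -4 - 546 \left(-13\right) = -4 - -7098 = -4 + 7098 = 7094$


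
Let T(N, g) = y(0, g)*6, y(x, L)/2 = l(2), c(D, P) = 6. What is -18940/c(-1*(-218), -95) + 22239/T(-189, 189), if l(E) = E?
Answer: -53521/24 ≈ -2230.0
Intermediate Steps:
y(x, L) = 4 (y(x, L) = 2*2 = 4)
T(N, g) = 24 (T(N, g) = 4*6 = 24)
-18940/c(-1*(-218), -95) + 22239/T(-189, 189) = -18940/6 + 22239/24 = -18940*⅙ + 22239*(1/24) = -9470/3 + 7413/8 = -53521/24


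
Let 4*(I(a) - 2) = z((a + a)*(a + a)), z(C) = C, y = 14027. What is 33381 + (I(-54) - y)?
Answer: 22272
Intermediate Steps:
I(a) = 2 + a² (I(a) = 2 + ((a + a)*(a + a))/4 = 2 + ((2*a)*(2*a))/4 = 2 + (4*a²)/4 = 2 + a²)
33381 + (I(-54) - y) = 33381 + ((2 + (-54)²) - 1*14027) = 33381 + ((2 + 2916) - 14027) = 33381 + (2918 - 14027) = 33381 - 11109 = 22272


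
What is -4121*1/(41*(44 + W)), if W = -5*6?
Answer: -4121/574 ≈ -7.1794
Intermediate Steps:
W = -30
-4121*1/(41*(44 + W)) = -4121*1/(41*(44 - 30)) = -4121/(41*14) = -4121/574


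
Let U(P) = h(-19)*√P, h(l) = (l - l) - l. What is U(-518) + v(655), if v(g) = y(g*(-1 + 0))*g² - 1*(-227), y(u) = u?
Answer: -281011148 + 19*I*√518 ≈ -2.8101e+8 + 432.43*I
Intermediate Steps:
h(l) = -l (h(l) = 0 - l = -l)
v(g) = 227 - g³ (v(g) = (g*(-1 + 0))*g² - 1*(-227) = (g*(-1))*g² + 227 = (-g)*g² + 227 = -g³ + 227 = 227 - g³)
U(P) = 19*√P (U(P) = (-1*(-19))*√P = 19*√P)
U(-518) + v(655) = 19*√(-518) + (227 - 1*655³) = 19*(I*√518) + (227 - 1*281011375) = 19*I*√518 + (227 - 281011375) = 19*I*√518 - 281011148 = -281011148 + 19*I*√518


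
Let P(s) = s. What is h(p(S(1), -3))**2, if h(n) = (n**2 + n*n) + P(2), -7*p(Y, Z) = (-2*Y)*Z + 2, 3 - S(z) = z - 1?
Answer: 806404/2401 ≈ 335.86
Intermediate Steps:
S(z) = 4 - z (S(z) = 3 - (z - 1) = 3 - (-1 + z) = 3 + (1 - z) = 4 - z)
p(Y, Z) = -2/7 + 2*Y*Z/7 (p(Y, Z) = -((-2*Y)*Z + 2)/7 = -(-2*Y*Z + 2)/7 = -(2 - 2*Y*Z)/7 = -2/7 + 2*Y*Z/7)
h(n) = 2 + 2*n**2 (h(n) = (n**2 + n*n) + 2 = (n**2 + n**2) + 2 = 2*n**2 + 2 = 2 + 2*n**2)
h(p(S(1), -3))**2 = (2 + 2*(-2/7 + (2/7)*(4 - 1*1)*(-3))**2)**2 = (2 + 2*(-2/7 + (2/7)*(4 - 1)*(-3))**2)**2 = (2 + 2*(-2/7 + (2/7)*3*(-3))**2)**2 = (2 + 2*(-2/7 - 18/7)**2)**2 = (2 + 2*(-20/7)**2)**2 = (2 + 2*(400/49))**2 = (2 + 800/49)**2 = (898/49)**2 = 806404/2401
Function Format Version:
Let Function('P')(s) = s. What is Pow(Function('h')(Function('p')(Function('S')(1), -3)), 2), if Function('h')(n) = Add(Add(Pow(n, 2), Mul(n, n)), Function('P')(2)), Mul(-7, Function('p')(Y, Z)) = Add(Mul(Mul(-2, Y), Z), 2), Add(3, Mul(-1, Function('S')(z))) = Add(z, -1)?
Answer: Rational(806404, 2401) ≈ 335.86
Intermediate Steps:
Function('S')(z) = Add(4, Mul(-1, z)) (Function('S')(z) = Add(3, Mul(-1, Add(z, -1))) = Add(3, Mul(-1, Add(-1, z))) = Add(3, Add(1, Mul(-1, z))) = Add(4, Mul(-1, z)))
Function('p')(Y, Z) = Add(Rational(-2, 7), Mul(Rational(2, 7), Y, Z)) (Function('p')(Y, Z) = Mul(Rational(-1, 7), Add(Mul(Mul(-2, Y), Z), 2)) = Mul(Rational(-1, 7), Add(Mul(-2, Y, Z), 2)) = Mul(Rational(-1, 7), Add(2, Mul(-2, Y, Z))) = Add(Rational(-2, 7), Mul(Rational(2, 7), Y, Z)))
Function('h')(n) = Add(2, Mul(2, Pow(n, 2))) (Function('h')(n) = Add(Add(Pow(n, 2), Mul(n, n)), 2) = Add(Add(Pow(n, 2), Pow(n, 2)), 2) = Add(Mul(2, Pow(n, 2)), 2) = Add(2, Mul(2, Pow(n, 2))))
Pow(Function('h')(Function('p')(Function('S')(1), -3)), 2) = Pow(Add(2, Mul(2, Pow(Add(Rational(-2, 7), Mul(Rational(2, 7), Add(4, Mul(-1, 1)), -3)), 2))), 2) = Pow(Add(2, Mul(2, Pow(Add(Rational(-2, 7), Mul(Rational(2, 7), Add(4, -1), -3)), 2))), 2) = Pow(Add(2, Mul(2, Pow(Add(Rational(-2, 7), Mul(Rational(2, 7), 3, -3)), 2))), 2) = Pow(Add(2, Mul(2, Pow(Add(Rational(-2, 7), Rational(-18, 7)), 2))), 2) = Pow(Add(2, Mul(2, Pow(Rational(-20, 7), 2))), 2) = Pow(Add(2, Mul(2, Rational(400, 49))), 2) = Pow(Add(2, Rational(800, 49)), 2) = Pow(Rational(898, 49), 2) = Rational(806404, 2401)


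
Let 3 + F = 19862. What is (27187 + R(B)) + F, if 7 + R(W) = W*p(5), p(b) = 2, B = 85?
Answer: 47209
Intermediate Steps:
F = 19859 (F = -3 + 19862 = 19859)
R(W) = -7 + 2*W (R(W) = -7 + W*2 = -7 + 2*W)
(27187 + R(B)) + F = (27187 + (-7 + 2*85)) + 19859 = (27187 + (-7 + 170)) + 19859 = (27187 + 163) + 19859 = 27350 + 19859 = 47209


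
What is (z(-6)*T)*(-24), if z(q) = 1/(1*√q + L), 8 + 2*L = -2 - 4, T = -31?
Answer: -5208/55 - 744*I*√6/55 ≈ -94.691 - 33.135*I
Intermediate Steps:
L = -7 (L = -4 + (-2 - 4)/2 = -4 + (½)*(-6) = -4 - 3 = -7)
z(q) = 1/(-7 + √q) (z(q) = 1/(1*√q - 7) = 1/(√q - 7) = 1/(-7 + √q))
(z(-6)*T)*(-24) = (-31/(-7 + √(-6)))*(-24) = (-31/(-7 + I*√6))*(-24) = -31/(-7 + I*√6)*(-24) = 744/(-7 + I*√6)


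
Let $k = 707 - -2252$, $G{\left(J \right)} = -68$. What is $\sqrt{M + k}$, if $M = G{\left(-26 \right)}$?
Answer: $7 \sqrt{59} \approx 53.768$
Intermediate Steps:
$M = -68$
$k = 2959$ ($k = 707 + 2252 = 2959$)
$\sqrt{M + k} = \sqrt{-68 + 2959} = \sqrt{2891} = 7 \sqrt{59}$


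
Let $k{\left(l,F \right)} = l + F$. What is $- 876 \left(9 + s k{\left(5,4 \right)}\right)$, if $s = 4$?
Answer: $-39420$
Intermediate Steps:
$k{\left(l,F \right)} = F + l$
$- 876 \left(9 + s k{\left(5,4 \right)}\right) = - 876 \left(9 + 4 \left(4 + 5\right)\right) = - 876 \left(9 + 4 \cdot 9\right) = - 876 \left(9 + 36\right) = \left(-876\right) 45 = -39420$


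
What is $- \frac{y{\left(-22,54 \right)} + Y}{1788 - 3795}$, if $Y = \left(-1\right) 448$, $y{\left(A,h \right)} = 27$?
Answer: $- \frac{421}{2007} \approx -0.20977$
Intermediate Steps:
$Y = -448$
$- \frac{y{\left(-22,54 \right)} + Y}{1788 - 3795} = - \frac{27 - 448}{1788 - 3795} = - \frac{-421}{-2007} = - \frac{\left(-421\right) \left(-1\right)}{2007} = \left(-1\right) \frac{421}{2007} = - \frac{421}{2007}$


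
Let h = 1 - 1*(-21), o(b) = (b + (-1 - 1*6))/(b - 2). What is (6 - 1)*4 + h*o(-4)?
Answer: 181/3 ≈ 60.333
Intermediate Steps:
o(b) = (-7 + b)/(-2 + b) (o(b) = (b + (-1 - 6))/(-2 + b) = (b - 7)/(-2 + b) = (-7 + b)/(-2 + b))
h = 22 (h = 1 + 21 = 22)
(6 - 1)*4 + h*o(-4) = (6 - 1)*4 + 22*((-7 - 4)/(-2 - 4)) = 5*4 + 22*(-11/(-6)) = 20 + 22*(-⅙*(-11)) = 20 + 22*(11/6) = 20 + 121/3 = 181/3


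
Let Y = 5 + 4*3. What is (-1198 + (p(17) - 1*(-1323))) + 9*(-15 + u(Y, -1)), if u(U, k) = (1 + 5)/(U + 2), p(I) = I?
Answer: 187/19 ≈ 9.8421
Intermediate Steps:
Y = 17 (Y = 5 + 12 = 17)
u(U, k) = 6/(2 + U)
(-1198 + (p(17) - 1*(-1323))) + 9*(-15 + u(Y, -1)) = (-1198 + (17 - 1*(-1323))) + 9*(-15 + 6/(2 + 17)) = (-1198 + (17 + 1323)) + 9*(-15 + 6/19) = (-1198 + 1340) + 9*(-15 + 6*(1/19)) = 142 + 9*(-15 + 6/19) = 142 + 9*(-279/19) = 142 - 2511/19 = 187/19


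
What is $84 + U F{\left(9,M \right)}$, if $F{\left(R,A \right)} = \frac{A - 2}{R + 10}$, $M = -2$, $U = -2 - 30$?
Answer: $\frac{1724}{19} \approx 90.737$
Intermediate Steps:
$U = -32$ ($U = -2 - 30 = -32$)
$F{\left(R,A \right)} = \frac{-2 + A}{10 + R}$
$84 + U F{\left(9,M \right)} = 84 - 32 \frac{-2 - 2}{10 + 9} = 84 - 32 \cdot \frac{1}{19} \left(-4\right) = 84 - - \frac{128}{19} = 84 + \frac{128}{19} = \frac{1724}{19}$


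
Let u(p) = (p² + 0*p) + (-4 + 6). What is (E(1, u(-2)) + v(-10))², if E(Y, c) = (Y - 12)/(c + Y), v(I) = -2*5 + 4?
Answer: 2809/49 ≈ 57.327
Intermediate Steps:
u(p) = 2 + p² (u(p) = (p² + 0) + 2 = p² + 2 = 2 + p²)
v(I) = -6 (v(I) = -10 + 4 = -6)
E(Y, c) = (-12 + Y)/(Y + c)
(E(1, u(-2)) + v(-10))² = ((-12 + 1)/(1 + (2 + (-2)²)) - 6)² = (-11/(1 + (2 + 4)) - 6)² = (-11/(1 + 6) - 6)² = (-11/7 - 6)² = (-53/7)² = 2809/49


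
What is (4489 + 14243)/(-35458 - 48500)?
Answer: -446/1999 ≈ -0.22311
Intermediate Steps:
(4489 + 14243)/(-35458 - 48500) = 18732/(-83958) = 18732*(-1/83958) = -446/1999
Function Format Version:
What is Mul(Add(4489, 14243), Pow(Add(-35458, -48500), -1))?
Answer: Rational(-446, 1999) ≈ -0.22311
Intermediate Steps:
Mul(Add(4489, 14243), Pow(Add(-35458, -48500), -1)) = Mul(18732, Pow(-83958, -1)) = Mul(18732, Rational(-1, 83958)) = Rational(-446, 1999)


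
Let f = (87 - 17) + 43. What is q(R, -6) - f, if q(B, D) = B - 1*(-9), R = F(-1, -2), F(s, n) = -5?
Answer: -109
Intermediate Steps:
f = 113 (f = 70 + 43 = 113)
R = -5
q(B, D) = 9 + B (q(B, D) = B + 9 = 9 + B)
q(R, -6) - f = (9 - 5) - 1*113 = 4 - 113 = -109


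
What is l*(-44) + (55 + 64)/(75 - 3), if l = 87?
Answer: -275497/72 ≈ -3826.3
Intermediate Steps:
l*(-44) + (55 + 64)/(75 - 3) = 87*(-44) + (55 + 64)/(75 - 3) = -3828 + 119/72 = -275497/72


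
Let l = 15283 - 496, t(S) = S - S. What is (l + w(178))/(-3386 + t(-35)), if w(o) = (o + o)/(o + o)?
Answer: -7394/1693 ≈ -4.3674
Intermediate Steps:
t(S) = 0
w(o) = 1 (w(o) = (2*o)/((2*o)) = (2*o)*(1/(2*o)) = 1)
l = 14787
(l + w(178))/(-3386 + t(-35)) = (14787 + 1)/(-3386 + 0) = 14788/(-3386) = 14788*(-1/3386) = -7394/1693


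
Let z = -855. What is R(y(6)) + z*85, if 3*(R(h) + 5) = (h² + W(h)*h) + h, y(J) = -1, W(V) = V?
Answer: -218039/3 ≈ -72680.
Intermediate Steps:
R(h) = -5 + h/3 + 2*h²/3 (R(h) = -5 + ((h² + h*h) + h)/3 = -5 + ((h² + h²) + h)/3 = -5 + (2*h² + h)/3 = -5 + (h + 2*h²)/3 = -5 + (h/3 + 2*h²/3) = -5 + h/3 + 2*h²/3)
R(y(6)) + z*85 = (-5 + (⅓)*(-1) + (⅔)*(-1)²) - 855*85 = (-5 - ⅓ + (⅔)*1) - 72675 = (-5 - ⅓ + ⅔) - 72675 = -14/3 - 72675 = -218039/3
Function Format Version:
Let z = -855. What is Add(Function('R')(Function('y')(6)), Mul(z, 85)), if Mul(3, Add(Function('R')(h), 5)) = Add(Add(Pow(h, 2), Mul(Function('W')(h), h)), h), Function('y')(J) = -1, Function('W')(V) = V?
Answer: Rational(-218039, 3) ≈ -72680.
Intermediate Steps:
Function('R')(h) = Add(-5, Mul(Rational(1, 3), h), Mul(Rational(2, 3), Pow(h, 2))) (Function('R')(h) = Add(-5, Mul(Rational(1, 3), Add(Add(Pow(h, 2), Mul(h, h)), h))) = Add(-5, Mul(Rational(1, 3), Add(Add(Pow(h, 2), Pow(h, 2)), h))) = Add(-5, Mul(Rational(1, 3), Add(Mul(2, Pow(h, 2)), h))) = Add(-5, Mul(Rational(1, 3), Add(h, Mul(2, Pow(h, 2))))) = Add(-5, Add(Mul(Rational(1, 3), h), Mul(Rational(2, 3), Pow(h, 2)))) = Add(-5, Mul(Rational(1, 3), h), Mul(Rational(2, 3), Pow(h, 2))))
Add(Function('R')(Function('y')(6)), Mul(z, 85)) = Add(Add(-5, Mul(Rational(1, 3), -1), Mul(Rational(2, 3), Pow(-1, 2))), Mul(-855, 85)) = Add(Add(-5, Rational(-1, 3), Mul(Rational(2, 3), 1)), -72675) = Add(Add(-5, Rational(-1, 3), Rational(2, 3)), -72675) = Add(Rational(-14, 3), -72675) = Rational(-218039, 3)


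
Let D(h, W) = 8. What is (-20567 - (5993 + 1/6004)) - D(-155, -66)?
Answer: -159514273/6004 ≈ -26568.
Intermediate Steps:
(-20567 - (5993 + 1/6004)) - D(-155, -66) = (-20567 - (5993 + 1/6004)) - 1*8 = (-20567 - (5993 + 1/6004)) - 8 = (-20567 - 1*35981973/6004) - 8 = (-20567 - 35981973/6004) - 8 = -159466241/6004 - 8 = -159514273/6004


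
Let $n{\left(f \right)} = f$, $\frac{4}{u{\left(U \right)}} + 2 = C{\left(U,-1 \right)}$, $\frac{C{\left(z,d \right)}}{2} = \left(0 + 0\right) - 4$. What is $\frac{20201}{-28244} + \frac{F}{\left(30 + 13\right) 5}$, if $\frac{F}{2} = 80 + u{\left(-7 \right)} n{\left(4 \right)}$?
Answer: $\frac{427221}{30362300} \approx 0.014071$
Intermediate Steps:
$C{\left(z,d \right)} = -8$ ($C{\left(z,d \right)} = 2 \left(\left(0 + 0\right) - 4\right) = 2 \left(0 - 4\right) = 2 \left(-4\right) = -8$)
$u{\left(U \right)} = - \frac{2}{5}$ ($u{\left(U \right)} = \frac{4}{-2 - 8} = \frac{4}{-10} = 4 \left(- \frac{1}{10}\right) = - \frac{2}{5}$)
$F = \frac{784}{5}$ ($F = 2 \left(80 - \frac{8}{5}\right) = 2 \cdot \frac{392}{5} = \frac{784}{5} \approx 156.8$)
$\frac{20201}{-28244} + \frac{F}{\left(30 + 13\right) 5} = \frac{20201}{-28244} + \frac{784}{5 \left(30 + 13\right) 5} = 20201 \left(- \frac{1}{28244}\right) + \frac{784}{5 \cdot 43 \cdot 5} = - \frac{20201}{28244} + \frac{784}{5 \cdot 215} = - \frac{20201}{28244} + \frac{784}{5} \cdot \frac{1}{215} = - \frac{20201}{28244} + \frac{784}{1075} = \frac{427221}{30362300}$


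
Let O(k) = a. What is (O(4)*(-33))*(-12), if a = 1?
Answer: 396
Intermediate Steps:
O(k) = 1
(O(4)*(-33))*(-12) = (1*(-33))*(-12) = -33*(-12) = 396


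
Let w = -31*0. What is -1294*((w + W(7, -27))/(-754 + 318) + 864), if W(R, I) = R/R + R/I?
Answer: -3290314618/2943 ≈ -1.1180e+6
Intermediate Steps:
W(R, I) = 1 + R/I
w = 0
-1294*((w + W(7, -27))/(-754 + 318) + 864) = -1294*((0 + (-27 + 7)/(-27))/(-754 + 318) + 864) = -1294*((0 - 1/27*(-20))/(-436) + 864) = -1294*((0 + 20/27)*(-1/436) + 864) = -1294*((20/27)*(-1/436) + 864) = -1294*(-5/2943 + 864) = -1294*2542747/2943 = -3290314618/2943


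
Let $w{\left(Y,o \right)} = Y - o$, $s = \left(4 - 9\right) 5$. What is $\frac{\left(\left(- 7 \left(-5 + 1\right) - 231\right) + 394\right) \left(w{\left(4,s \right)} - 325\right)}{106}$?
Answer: $- \frac{28268}{53} \approx -533.36$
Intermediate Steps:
$s = -25$ ($s = \left(4 - 9\right) 5 = \left(-5\right) 5 = -25$)
$\frac{\left(\left(- 7 \left(-5 + 1\right) - 231\right) + 394\right) \left(w{\left(4,s \right)} - 325\right)}{106} = \frac{\left(\left(- 7 \left(-5 + 1\right) - 231\right) + 394\right) \left(\left(4 - -25\right) - 325\right)}{106} = \left(\left(\left(-7\right) \left(-4\right) - 231\right) + 394\right) \left(\left(4 + 25\right) - 325\right) \frac{1}{106} = \left(\left(28 - 231\right) + 394\right) \left(29 - 325\right) \frac{1}{106} = \left(-203 + 394\right) \left(-296\right) \frac{1}{106} = 191 \left(-296\right) \frac{1}{106} = \left(-56536\right) \frac{1}{106} = - \frac{28268}{53}$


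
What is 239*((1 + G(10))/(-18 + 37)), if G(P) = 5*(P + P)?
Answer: 24139/19 ≈ 1270.5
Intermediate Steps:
G(P) = 10*P (G(P) = 5*(2*P) = 10*P)
239*((1 + G(10))/(-18 + 37)) = 239*((1 + 10*10)/(-18 + 37)) = 239*((1 + 100)/19) = 239*(101*(1/19)) = 239*(101/19) = 24139/19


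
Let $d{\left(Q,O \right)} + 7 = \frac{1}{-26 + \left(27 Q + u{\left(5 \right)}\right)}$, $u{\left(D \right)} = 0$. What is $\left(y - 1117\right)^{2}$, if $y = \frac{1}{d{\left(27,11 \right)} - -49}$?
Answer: $\frac{1087743458673936}{871843729} \approx 1.2476 \cdot 10^{6}$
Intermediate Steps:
$d{\left(Q,O \right)} = -7 + \frac{1}{-26 + 27 Q}$ ($d{\left(Q,O \right)} = -7 + \frac{1}{-26 + \left(27 Q + 0\right)} = -7 + \frac{1}{-26 + 27 Q}$)
$y = \frac{703}{29527}$ ($y = \frac{1}{\frac{3 \left(61 - 1701\right)}{-26 + 27 \cdot 27} - -49} = \frac{1}{\frac{3 \left(61 - 1701\right)}{-26 + 729} + 49} = \frac{1}{3 \cdot \frac{1}{703} \left(-1640\right) + 49} = \frac{1}{- \frac{4920}{703} + 49} = \frac{1}{\frac{29527}{703}} = \frac{703}{29527} \approx 0.023809$)
$\left(y - 1117\right)^{2} = \left(\frac{703}{29527} - 1117\right)^{2} = \left(- \frac{32980956}{29527}\right)^{2} = \frac{1087743458673936}{871843729}$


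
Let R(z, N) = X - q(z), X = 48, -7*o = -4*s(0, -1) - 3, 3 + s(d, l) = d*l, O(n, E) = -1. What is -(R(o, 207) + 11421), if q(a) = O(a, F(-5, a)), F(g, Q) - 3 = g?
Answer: -11470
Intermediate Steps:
F(g, Q) = 3 + g
s(d, l) = -3 + d*l
q(a) = -1
o = -9/7 (o = -(-4*(-3 + 0*(-1)) - 3)/7 = -(-4*(-3 + 0) - 3)/7 = -(-4*(-3) - 3)/7 = -(12 - 3)/7 = -⅐*9 = -9/7 ≈ -1.2857)
R(z, N) = 49 (R(z, N) = 48 - 1*(-1) = 48 + 1 = 49)
-(R(o, 207) + 11421) = -(49 + 11421) = -1*11470 = -11470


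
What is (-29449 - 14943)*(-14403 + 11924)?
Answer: 110047768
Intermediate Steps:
(-29449 - 14943)*(-14403 + 11924) = -44392*(-2479) = 110047768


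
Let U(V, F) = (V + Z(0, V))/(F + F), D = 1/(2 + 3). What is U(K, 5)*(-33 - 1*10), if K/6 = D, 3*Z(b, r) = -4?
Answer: 43/75 ≈ 0.57333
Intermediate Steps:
D = ⅕ (D = 1/5 = ⅕ ≈ 0.20000)
Z(b, r) = -4/3 (Z(b, r) = (⅓)*(-4) = -4/3)
K = 6/5 (K = 6*(⅕) = 6/5 ≈ 1.2000)
U(V, F) = (-4/3 + V)/(2*F) (U(V, F) = (V - 4/3)/(F + F) = (-4/3 + V)/((2*F)) = (-4/3 + V)*(1/(2*F)) = (-4/3 + V)/(2*F))
U(K, 5)*(-33 - 1*10) = ((⅙)*(-4 + 3*(6/5))/5)*(-33 - 1*10) = ((⅙)*(⅕)*(-4 + 18/5))*(-33 - 10) = ((⅙)*(⅕)*(-⅖))*(-43) = -1/75*(-43) = 43/75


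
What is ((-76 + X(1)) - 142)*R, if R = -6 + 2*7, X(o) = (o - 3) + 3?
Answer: -1736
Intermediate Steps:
X(o) = o (X(o) = (-3 + o) + 3 = o)
R = 8 (R = -6 + 14 = 8)
((-76 + X(1)) - 142)*R = ((-76 + 1) - 142)*8 = (-75 - 142)*8 = -217*8 = -1736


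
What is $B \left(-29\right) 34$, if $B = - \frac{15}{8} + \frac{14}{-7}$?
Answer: $\frac{15283}{4} \approx 3820.8$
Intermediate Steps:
$B = - \frac{31}{8}$ ($B = \left(-15\right) \frac{1}{8} + 14 \left(- \frac{1}{7}\right) = - \frac{15}{8} - 2 = - \frac{31}{8} \approx -3.875$)
$B \left(-29\right) 34 = \left(- \frac{31}{8}\right) \left(-29\right) 34 = \frac{899}{8} \cdot 34 = \frac{15283}{4}$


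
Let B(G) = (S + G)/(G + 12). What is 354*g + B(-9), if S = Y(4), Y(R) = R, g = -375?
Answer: -398255/3 ≈ -1.3275e+5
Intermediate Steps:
S = 4
B(G) = (4 + G)/(12 + G) (B(G) = (4 + G)/(G + 12) = (4 + G)/(12 + G))
354*g + B(-9) = 354*(-375) + (4 - 9)/(12 - 9) = -132750 - 5/3 = -398255/3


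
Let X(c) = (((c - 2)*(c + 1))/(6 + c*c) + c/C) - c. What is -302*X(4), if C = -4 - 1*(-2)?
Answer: 18422/11 ≈ 1674.7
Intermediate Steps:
C = -2 (C = -4 + 2 = -2)
X(c) = -3*c/2 + (1 + c)*(-2 + c)/(6 + c²) (X(c) = (((c - 2)*(c + 1))/(6 + c*c) + c/(-2)) - c = (((-2 + c)*(1 + c))/(6 + c²) + c*(-½)) - c = (((1 + c)*(-2 + c))/(6 + c²) - c/2) - c = ((1 + c)*(-2 + c)/(6 + c²) - c/2) - c = (-c/2 + (1 + c)*(-2 + c)/(6 + c²)) - c = -3*c/2 + (1 + c)*(-2 + c)/(6 + c²))
-302*X(4) = -302*(-2 + 4² - 10*4 - 3/2*4³)/(6 + 4²) = -302*(-2 + 16 - 40 - 3/2*64)/(6 + 16) = -302*(-2 + 16 - 40 - 96)/22 = -151*(-122)/11 = -302*(-61/11) = 18422/11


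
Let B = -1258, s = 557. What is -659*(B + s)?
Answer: 461959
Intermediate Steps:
-659*(B + s) = -659*(-1258 + 557) = -659*(-701) = 461959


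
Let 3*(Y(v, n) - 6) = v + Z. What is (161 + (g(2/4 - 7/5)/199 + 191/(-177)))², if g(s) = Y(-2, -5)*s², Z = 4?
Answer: 793506589224001/31016493225 ≈ 25583.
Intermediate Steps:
Y(v, n) = 22/3 + v/3 (Y(v, n) = 6 + (v + 4)/3 = 6 + (4 + v)/3 = 6 + (4/3 + v/3) = 22/3 + v/3)
g(s) = 20*s²/3 (g(s) = (22/3 + (⅓)*(-2))*s² = (22/3 - ⅔)*s² = 20*s²/3)
(161 + (g(2/4 - 7/5)/199 + 191/(-177)))² = (161 + ((20*(2/4 - 7/5)²/3)/199 + 191/(-177)))² = (161 + ((20*(2*(¼) - 7*⅕)²/3)*(1/199) + 191*(-1/177)))² = (161 + ((20*(½ - 7/5)²/3)*(1/199) - 191/177))² = (161 + ((20*(-9/10)²/3)*(1/199) - 191/177))² = (161 + (((20/3)*(81/100))*(1/199) - 191/177))² = (161 + ((27/5)*(1/199) - 191/177))² = (161 + (27/995 - 191/177))² = (161 - 185266/176115)² = (28169249/176115)² = 793506589224001/31016493225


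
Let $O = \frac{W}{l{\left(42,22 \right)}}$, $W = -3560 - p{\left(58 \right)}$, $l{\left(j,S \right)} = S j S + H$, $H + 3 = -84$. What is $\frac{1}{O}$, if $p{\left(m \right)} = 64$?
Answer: $- \frac{6747}{1208} \approx -5.5853$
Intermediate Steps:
$H = -87$ ($H = -3 - 84 = -87$)
$l{\left(j,S \right)} = -87 + j S^{2}$ ($l{\left(j,S \right)} = S j S - 87 = j S^{2} - 87 = -87 + j S^{2}$)
$W = -3624$ ($W = -3560 - 64 = -3624$)
$O = - \frac{1208}{6747}$ ($O = - \frac{3624}{-87 + 42 \cdot 22^{2}} = - \frac{3624}{-87 + 42 \cdot 484} = - \frac{3624}{-87 + 20328} = - \frac{3624}{20241} = \left(-3624\right) \frac{1}{20241} = - \frac{1208}{6747} \approx -0.17904$)
$\frac{1}{O} = \frac{1}{- \frac{1208}{6747}} = - \frac{6747}{1208}$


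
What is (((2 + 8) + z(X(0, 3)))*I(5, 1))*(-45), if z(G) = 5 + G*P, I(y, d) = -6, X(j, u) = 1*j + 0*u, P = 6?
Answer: 4050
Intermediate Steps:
X(j, u) = j (X(j, u) = j + 0 = j)
z(G) = 5 + 6*G (z(G) = 5 + G*6 = 5 + 6*G)
(((2 + 8) + z(X(0, 3)))*I(5, 1))*(-45) = (((2 + 8) + (5 + 6*0))*(-6))*(-45) = ((10 + (5 + 0))*(-6))*(-45) = ((10 + 5)*(-6))*(-45) = (15*(-6))*(-45) = -90*(-45) = 4050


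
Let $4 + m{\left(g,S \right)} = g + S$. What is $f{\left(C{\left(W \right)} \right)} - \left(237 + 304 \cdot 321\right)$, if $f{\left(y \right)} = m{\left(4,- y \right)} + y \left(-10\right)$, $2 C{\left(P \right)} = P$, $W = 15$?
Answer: $- \frac{195807}{2} \approx -97904.0$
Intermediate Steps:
$m{\left(g,S \right)} = -4 + S + g$ ($m{\left(g,S \right)} = -4 + \left(g + S\right) = -4 + \left(S + g\right) = -4 + S + g$)
$C{\left(P \right)} = \frac{P}{2}$
$f{\left(y \right)} = - 11 y$ ($f{\left(y \right)} = \left(-4 - y + 4\right) + y \left(-10\right) = - y - 10 y = - 11 y$)
$f{\left(C{\left(W \right)} \right)} - \left(237 + 304 \cdot 321\right) = - 11 \cdot \frac{1}{2} \cdot 15 - \left(237 + 304 \cdot 321\right) = \left(-11\right) \frac{15}{2} - \left(237 + 97584\right) = - \frac{165}{2} - 97821 = - \frac{195807}{2}$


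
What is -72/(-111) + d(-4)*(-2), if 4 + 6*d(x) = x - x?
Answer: 220/111 ≈ 1.9820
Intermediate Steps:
d(x) = -⅔ (d(x) = -⅔ + (x - x)/6 = -⅔ + (⅙)*0 = -⅔ + 0 = -⅔)
-72/(-111) + d(-4)*(-2) = -72/(-111) - ⅔*(-2) = -72*(-1/111) + 4/3 = 24/37 + 4/3 = 220/111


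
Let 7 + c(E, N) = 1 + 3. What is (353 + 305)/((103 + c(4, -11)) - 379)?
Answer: -658/279 ≈ -2.3584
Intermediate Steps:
c(E, N) = -3 (c(E, N) = -7 + (1 + 3) = -7 + 4 = -3)
(353 + 305)/((103 + c(4, -11)) - 379) = (353 + 305)/((103 - 3) - 379) = 658/(100 - 379) = 658/(-279) = 658*(-1/279) = -658/279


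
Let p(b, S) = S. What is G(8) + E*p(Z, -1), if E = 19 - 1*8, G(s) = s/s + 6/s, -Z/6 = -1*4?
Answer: -37/4 ≈ -9.2500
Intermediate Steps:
Z = 24 (Z = -(-6)*4 = -6*(-4) = 24)
G(s) = 1 + 6/s
E = 11 (E = 19 - 8 = 11)
G(8) + E*p(Z, -1) = (6 + 8)/8 + 11*(-1) = (⅛)*14 - 11 = 7/4 - 11 = -37/4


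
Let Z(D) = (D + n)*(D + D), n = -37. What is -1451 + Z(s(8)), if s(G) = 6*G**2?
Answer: 265045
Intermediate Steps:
Z(D) = 2*D*(-37 + D) (Z(D) = (D - 37)*(D + D) = (-37 + D)*(2*D) = 2*D*(-37 + D))
-1451 + Z(s(8)) = -1451 + 2*(6*8**2)*(-37 + 6*8**2) = -1451 + 2*(6*64)*(-37 + 6*64) = -1451 + 2*384*(-37 + 384) = -1451 + 2*384*347 = -1451 + 266496 = 265045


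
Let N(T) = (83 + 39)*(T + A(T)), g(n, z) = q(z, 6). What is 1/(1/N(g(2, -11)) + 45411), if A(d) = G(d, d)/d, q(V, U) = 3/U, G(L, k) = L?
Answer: 183/8310214 ≈ 2.2021e-5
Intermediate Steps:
g(n, z) = ½ (g(n, z) = 3/6 = 3*(⅙) = ½)
A(d) = 1 (A(d) = d/d = 1)
N(T) = 122 + 122*T (N(T) = (83 + 39)*(T + 1) = 122*(1 + T) = 122 + 122*T)
1/(1/N(g(2, -11)) + 45411) = 1/(1/(122 + 122*(½)) + 45411) = 1/(1/(122 + 61) + 45411) = 1/(1/183 + 45411) = 1/(8310214/183) = 183/8310214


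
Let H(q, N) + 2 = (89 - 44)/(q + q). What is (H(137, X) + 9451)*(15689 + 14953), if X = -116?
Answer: 39667156791/137 ≈ 2.8954e+8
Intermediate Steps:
H(q, N) = -2 + 45/(2*q) (H(q, N) = -2 + (89 - 44)/(q + q) = -2 + 45/((2*q)) = -2 + 45*(1/(2*q)) = -2 + 45/(2*q))
(H(137, X) + 9451)*(15689 + 14953) = ((-2 + (45/2)/137) + 9451)*(15689 + 14953) = ((-2 + (45/2)*(1/137)) + 9451)*30642 = ((-2 + 45/274) + 9451)*30642 = (-503/274 + 9451)*30642 = (2589071/274)*30642 = 39667156791/137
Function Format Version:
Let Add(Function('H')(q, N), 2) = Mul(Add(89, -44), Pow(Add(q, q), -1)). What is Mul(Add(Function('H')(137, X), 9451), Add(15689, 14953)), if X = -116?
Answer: Rational(39667156791, 137) ≈ 2.8954e+8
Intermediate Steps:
Function('H')(q, N) = Add(-2, Mul(Rational(45, 2), Pow(q, -1))) (Function('H')(q, N) = Add(-2, Mul(Add(89, -44), Pow(Add(q, q), -1))) = Add(-2, Mul(45, Pow(Mul(2, q), -1))) = Add(-2, Mul(45, Mul(Rational(1, 2), Pow(q, -1)))) = Add(-2, Mul(Rational(45, 2), Pow(q, -1))))
Mul(Add(Function('H')(137, X), 9451), Add(15689, 14953)) = Mul(Add(Add(-2, Mul(Rational(45, 2), Pow(137, -1))), 9451), Add(15689, 14953)) = Mul(Add(Add(-2, Mul(Rational(45, 2), Rational(1, 137))), 9451), 30642) = Mul(Add(Add(-2, Rational(45, 274)), 9451), 30642) = Mul(Add(Rational(-503, 274), 9451), 30642) = Mul(Rational(2589071, 274), 30642) = Rational(39667156791, 137)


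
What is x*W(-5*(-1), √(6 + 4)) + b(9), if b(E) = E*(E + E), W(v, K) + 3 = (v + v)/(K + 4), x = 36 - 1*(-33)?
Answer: 415 - 115*√10 ≈ 51.338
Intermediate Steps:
x = 69 (x = 36 + 33 = 69)
W(v, K) = -3 + 2*v/(4 + K) (W(v, K) = -3 + (v + v)/(K + 4) = -3 + (2*v)/(4 + K) = -3 + 2*v/(4 + K))
b(E) = 2*E² (b(E) = E*(2*E) = 2*E²)
x*W(-5*(-1), √(6 + 4)) + b(9) = 69*((-12 - 3*√(6 + 4) + 2*(-5*(-1)))/(4 + √(6 + 4))) + 2*9² = 69*((-12 - 3*√10 + 2*5)/(4 + √10)) + 2*81 = 69*((-12 - 3*√10 + 10)/(4 + √10)) + 162 = 69*((-2 - 3*√10)/(4 + √10)) + 162 = 69*(-2 - 3*√10)/(4 + √10) + 162 = 162 + 69*(-2 - 3*√10)/(4 + √10)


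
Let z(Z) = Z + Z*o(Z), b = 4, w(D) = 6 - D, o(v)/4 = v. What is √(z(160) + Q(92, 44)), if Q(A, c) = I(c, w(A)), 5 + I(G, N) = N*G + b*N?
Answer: √98427 ≈ 313.73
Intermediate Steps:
o(v) = 4*v
I(G, N) = -5 + 4*N + G*N (I(G, N) = -5 + (N*G + 4*N) = -5 + (G*N + 4*N) = -5 + (4*N + G*N) = -5 + 4*N + G*N)
z(Z) = Z + 4*Z² (z(Z) = Z + Z*(4*Z) = Z + 4*Z²)
Q(A, c) = 19 - 4*A + c*(6 - A) (Q(A, c) = -5 + 4*(6 - A) + c*(6 - A) = -5 + (24 - 4*A) + c*(6 - A) = 19 - 4*A + c*(6 - A))
√(z(160) + Q(92, 44)) = √(160*(1 + 4*160) + (19 - 4*92 - 1*44*(-6 + 92))) = √(160*(1 + 640) + (19 - 368 - 1*44*86)) = √(160*641 + (19 - 368 - 3784)) = √(102560 - 4133) = √98427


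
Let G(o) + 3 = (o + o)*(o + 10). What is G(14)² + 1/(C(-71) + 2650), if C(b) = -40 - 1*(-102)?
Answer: 1213785433/2712 ≈ 4.4756e+5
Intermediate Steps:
C(b) = 62 (C(b) = -40 + 102 = 62)
G(o) = -3 + 2*o*(10 + o) (G(o) = -3 + (o + o)*(o + 10) = -3 + (2*o)*(10 + o) = -3 + 2*o*(10 + o))
G(14)² + 1/(C(-71) + 2650) = (-3 + 2*14² + 20*14)² + 1/(62 + 2650) = (-3 + 2*196 + 280)² + 1/2712 = (-3 + 392 + 280)² + 1/2712 = 669² + 1/2712 = 447561 + 1/2712 = 1213785433/2712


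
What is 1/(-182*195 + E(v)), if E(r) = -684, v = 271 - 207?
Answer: -1/36174 ≈ -2.7644e-5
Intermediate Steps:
v = 64
1/(-182*195 + E(v)) = 1/(-182*195 - 684) = 1/(-35490 - 684) = 1/(-36174) = -1/36174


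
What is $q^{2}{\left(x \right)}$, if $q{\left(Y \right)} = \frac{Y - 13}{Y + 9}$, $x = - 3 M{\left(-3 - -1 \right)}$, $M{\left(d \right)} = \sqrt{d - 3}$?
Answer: $\frac{- 39 \sqrt{5} + 62 i}{9 \left(2 i + 3 \sqrt{5}\right)} \approx -1.0454 + 1.3386 i$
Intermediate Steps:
$M{\left(d \right)} = \sqrt{-3 + d}$
$x = - 3 i \sqrt{5}$ ($x = - 3 \sqrt{-3 - 2} = - 3 \sqrt{-5} = - 3 i \sqrt{5} \approx - 6.7082 i$)
$q{\left(Y \right)} = \frac{-13 + Y}{9 + Y}$
$q^{2}{\left(x \right)} = \left(\frac{-13 - 3 i \sqrt{5}}{9 - 3 i \sqrt{5}}\right)^{2} = \frac{\left(-13 - 3 i \sqrt{5}\right)^{2}}{\left(9 - 3 i \sqrt{5}\right)^{2}}$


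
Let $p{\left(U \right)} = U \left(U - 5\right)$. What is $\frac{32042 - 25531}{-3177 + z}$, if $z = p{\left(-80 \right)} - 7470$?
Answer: $- \frac{6511}{3847} \approx -1.6925$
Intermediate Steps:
$p{\left(U \right)} = U \left(-5 + U\right)$
$z = -670$ ($z = - 80 \left(-5 - 80\right) - 7470 = \left(-80\right) \left(-85\right) - 7470 = 6800 - 7470 = -670$)
$\frac{32042 - 25531}{-3177 + z} = \frac{32042 - 25531}{-3177 - 670} = \frac{6511}{-3847} = 6511 \left(- \frac{1}{3847}\right) = - \frac{6511}{3847}$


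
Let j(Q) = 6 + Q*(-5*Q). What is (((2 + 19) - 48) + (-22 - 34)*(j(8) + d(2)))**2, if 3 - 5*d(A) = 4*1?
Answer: 7716041281/25 ≈ 3.0864e+8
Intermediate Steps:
d(A) = -1/5 (d(A) = 3/5 - 4/5 = -1/5)
j(Q) = 6 - 5*Q**2
(((2 + 19) - 48) + (-22 - 34)*(j(8) + d(2)))**2 = (((2 + 19) - 48) + (-22 - 34)*((6 - 5*8**2) - 1/5))**2 = ((21 - 48) - 56*((6 - 5*64) - 1/5))**2 = (-27 - 56*((6 - 320) - 1/5))**2 = (-27 - 56*(-314 - 1/5))**2 = (-27 - 56*(-1571/5))**2 = (-27 + 87976/5)**2 = (87841/5)**2 = 7716041281/25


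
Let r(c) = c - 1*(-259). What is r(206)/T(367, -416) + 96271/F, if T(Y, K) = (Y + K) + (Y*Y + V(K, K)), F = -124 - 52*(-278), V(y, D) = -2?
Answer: 6484199639/964815908 ≈ 6.7207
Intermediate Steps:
r(c) = 259 + c (r(c) = c + 259 = 259 + c)
F = 14332 (F = -124 + 14456 = 14332)
T(Y, K) = -2 + K + Y + Y² (T(Y, K) = (Y + K) + (Y*Y - 2) = (K + Y) + (Y² - 2) = (K + Y) + (-2 + Y²) = -2 + K + Y + Y²)
r(206)/T(367, -416) + 96271/F = (259 + 206)/(-2 - 416 + 367 + 367²) + 96271/14332 = 465/(-2 - 416 + 367 + 134689) + 96271*(1/14332) = 465/134638 + 96271/14332 = 6484199639/964815908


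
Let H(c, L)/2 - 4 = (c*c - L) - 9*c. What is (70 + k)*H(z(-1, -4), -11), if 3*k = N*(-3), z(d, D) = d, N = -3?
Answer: 3650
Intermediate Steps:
H(c, L) = 8 - 18*c - 2*L + 2*c² (H(c, L) = 8 + 2*((c*c - L) - 9*c) = 8 + 2*((c² - L) - 9*c) = 8 + 2*(c² - L - 9*c) = 8 + (-18*c - 2*L + 2*c²) = 8 - 18*c - 2*L + 2*c²)
k = 3 (k = (-3*(-3))/3 = (⅓)*9 = 3)
(70 + k)*H(z(-1, -4), -11) = (70 + 3)*(8 - 18*(-1) - 2*(-11) + 2*(-1)²) = 73*(8 + 18 + 22 + 2*1) = 73*(8 + 18 + 22 + 2) = 73*50 = 3650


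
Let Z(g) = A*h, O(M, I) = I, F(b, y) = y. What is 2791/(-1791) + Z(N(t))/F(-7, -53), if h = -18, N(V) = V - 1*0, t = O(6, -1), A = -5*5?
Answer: -953873/94923 ≈ -10.049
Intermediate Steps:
A = -25
t = -1
N(V) = V (N(V) = V + 0 = V)
Z(g) = 450 (Z(g) = -25*(-18) = 450)
2791/(-1791) + Z(N(t))/F(-7, -53) = 2791/(-1791) + 450/(-53) = 2791*(-1/1791) + 450*(-1/53) = -2791/1791 - 450/53 = -953873/94923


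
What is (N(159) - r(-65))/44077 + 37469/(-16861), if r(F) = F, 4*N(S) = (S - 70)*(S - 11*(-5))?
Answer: -3140282993/1486364594 ≈ -2.1127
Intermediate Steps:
N(S) = (-70 + S)*(55 + S)/4 (N(S) = ((S - 70)*(S - 11*(-5)))/4 = ((-70 + S)*(S + 55))/4 = ((-70 + S)*(55 + S))/4 = (-70 + S)*(55 + S)/4)
(N(159) - r(-65))/44077 + 37469/(-16861) = ((-1925/2 - 15/4*159 + (¼)*159²) - 1*(-65))/44077 + 37469/(-16861) = ((-1925/2 - 2385/4 + (¼)*25281) + 65)*(1/44077) + 37469*(-1/16861) = ((-1925/2 - 2385/4 + 25281/4) + 65)*(1/44077) - 37469/16861 = (9523/2 + 65)*(1/44077) - 37469/16861 = (9653/2)*(1/44077) - 37469/16861 = 9653/88154 - 37469/16861 = -3140282993/1486364594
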